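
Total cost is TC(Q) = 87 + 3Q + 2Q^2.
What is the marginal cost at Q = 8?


MC = dTC/dQ = 3 + 2*2*Q
At Q = 8:
MC = 3 + 4*8
MC = 3 + 32 = 35

35


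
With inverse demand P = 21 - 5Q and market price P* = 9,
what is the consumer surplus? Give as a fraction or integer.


Maximum willingness to pay (at Q=0): P_max = 21
Quantity demanded at P* = 9:
Q* = (21 - 9)/5 = 12/5
CS = (1/2) * Q* * (P_max - P*)
CS = (1/2) * 12/5 * (21 - 9)
CS = (1/2) * 12/5 * 12 = 72/5

72/5


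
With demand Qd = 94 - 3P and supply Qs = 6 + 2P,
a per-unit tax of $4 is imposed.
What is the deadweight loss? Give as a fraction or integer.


Pre-tax equilibrium quantity: Q* = 206/5
Post-tax equilibrium quantity: Q_tax = 182/5
Reduction in quantity: Q* - Q_tax = 24/5
DWL = (1/2) * tax * (Q* - Q_tax)
DWL = (1/2) * 4 * 24/5 = 48/5

48/5


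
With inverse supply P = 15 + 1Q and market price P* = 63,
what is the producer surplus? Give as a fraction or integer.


Minimum supply price (at Q=0): P_min = 15
Quantity supplied at P* = 63:
Q* = (63 - 15)/1 = 48
PS = (1/2) * Q* * (P* - P_min)
PS = (1/2) * 48 * (63 - 15)
PS = (1/2) * 48 * 48 = 1152

1152


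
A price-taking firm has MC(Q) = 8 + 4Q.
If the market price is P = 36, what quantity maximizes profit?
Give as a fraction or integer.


In perfect competition, profit is maximized where P = MC.
36 = 8 + 4Q
28 = 4Q
Q* = 28/4 = 7

7


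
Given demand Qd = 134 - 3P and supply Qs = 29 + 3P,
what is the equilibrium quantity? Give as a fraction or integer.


First find equilibrium price:
134 - 3P = 29 + 3P
P* = 105/6 = 35/2
Then substitute into demand:
Q* = 134 - 3 * 35/2 = 163/2

163/2


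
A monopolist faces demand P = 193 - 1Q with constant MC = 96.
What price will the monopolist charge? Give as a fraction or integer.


MR = 193 - 2Q
Set MR = MC: 193 - 2Q = 96
Q* = 97/2
Substitute into demand:
P* = 193 - 1*97/2 = 289/2

289/2


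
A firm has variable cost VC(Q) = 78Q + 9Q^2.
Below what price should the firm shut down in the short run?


AVC(Q) = VC(Q)/Q = 78 + 9Q
AVC is increasing in Q, so minimum AVC is at Q -> 0+.
Min AVC = 78
The firm should shut down if P < 78.

78


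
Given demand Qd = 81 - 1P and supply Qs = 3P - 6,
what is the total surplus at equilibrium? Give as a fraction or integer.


Find equilibrium: 81 - 1P = 3P - 6
81 + 6 = 4P
P* = 87/4 = 87/4
Q* = 3*87/4 - 6 = 237/4
Inverse demand: P = 81 - Q/1, so P_max = 81
Inverse supply: P = 2 + Q/3, so P_min = 2
CS = (1/2) * 237/4 * (81 - 87/4) = 56169/32
PS = (1/2) * 237/4 * (87/4 - 2) = 18723/32
TS = CS + PS = 56169/32 + 18723/32 = 18723/8

18723/8


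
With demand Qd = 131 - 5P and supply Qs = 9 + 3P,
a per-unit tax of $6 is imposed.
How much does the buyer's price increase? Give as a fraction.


With a per-unit tax, the buyer's price increase depends on relative slopes.
Supply slope: d = 3, Demand slope: b = 5
Buyer's price increase = d * tax / (b + d)
= 3 * 6 / (5 + 3)
= 18 / 8 = 9/4

9/4


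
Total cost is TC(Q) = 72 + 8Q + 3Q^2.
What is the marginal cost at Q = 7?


MC = dTC/dQ = 8 + 2*3*Q
At Q = 7:
MC = 8 + 6*7
MC = 8 + 42 = 50

50


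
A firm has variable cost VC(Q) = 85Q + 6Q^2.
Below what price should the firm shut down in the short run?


AVC(Q) = VC(Q)/Q = 85 + 6Q
AVC is increasing in Q, so minimum AVC is at Q -> 0+.
Min AVC = 85
The firm should shut down if P < 85.

85


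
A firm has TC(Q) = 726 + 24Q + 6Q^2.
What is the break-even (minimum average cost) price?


AC(Q) = 726/Q + 24 + 6Q
To minimize: dAC/dQ = -726/Q^2 + 6 = 0
Q^2 = 726/6 = 121
Q* = 11
Min AC = 726/11 + 24 + 6*11
Min AC = 66 + 24 + 66 = 156

156


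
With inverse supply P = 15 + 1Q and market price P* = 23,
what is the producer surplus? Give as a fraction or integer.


Minimum supply price (at Q=0): P_min = 15
Quantity supplied at P* = 23:
Q* = (23 - 15)/1 = 8
PS = (1/2) * Q* * (P* - P_min)
PS = (1/2) * 8 * (23 - 15)
PS = (1/2) * 8 * 8 = 32

32


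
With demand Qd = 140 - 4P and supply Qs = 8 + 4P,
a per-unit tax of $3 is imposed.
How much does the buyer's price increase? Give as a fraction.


With a per-unit tax, the buyer's price increase depends on relative slopes.
Supply slope: d = 4, Demand slope: b = 4
Buyer's price increase = d * tax / (b + d)
= 4 * 3 / (4 + 4)
= 12 / 8 = 3/2

3/2


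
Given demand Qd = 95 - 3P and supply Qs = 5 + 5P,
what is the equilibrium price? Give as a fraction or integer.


At equilibrium, Qd = Qs.
95 - 3P = 5 + 5P
95 - 5 = 3P + 5P
90 = 8P
P* = 90/8 = 45/4

45/4


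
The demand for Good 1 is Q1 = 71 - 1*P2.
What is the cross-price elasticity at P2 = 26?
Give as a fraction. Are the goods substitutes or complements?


dQ1/dP2 = -1
At P2 = 26: Q1 = 71 - 1*26 = 45
Exy = (dQ1/dP2)(P2/Q1) = -1 * 26 / 45 = -26/45
Since Exy < 0, the goods are complements.

-26/45 (complements)


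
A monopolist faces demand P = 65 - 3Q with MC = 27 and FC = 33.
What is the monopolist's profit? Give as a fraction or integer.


MR = MC: 65 - 6Q = 27
Q* = 19/3
P* = 65 - 3*19/3 = 46
Profit = (P* - MC)*Q* - FC
= (46 - 27)*19/3 - 33
= 19*19/3 - 33
= 361/3 - 33 = 262/3

262/3


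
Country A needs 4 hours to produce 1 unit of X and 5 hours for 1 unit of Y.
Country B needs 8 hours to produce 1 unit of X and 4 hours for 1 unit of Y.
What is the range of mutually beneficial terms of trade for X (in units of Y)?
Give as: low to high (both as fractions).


Opportunity cost of X for Country A = hours_X / hours_Y = 4/5 = 4/5 units of Y
Opportunity cost of X for Country B = hours_X / hours_Y = 8/4 = 2 units of Y
Terms of trade must be between the two opportunity costs.
Range: 4/5 to 2

4/5 to 2


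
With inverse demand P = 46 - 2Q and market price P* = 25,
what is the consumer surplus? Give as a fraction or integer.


Maximum willingness to pay (at Q=0): P_max = 46
Quantity demanded at P* = 25:
Q* = (46 - 25)/2 = 21/2
CS = (1/2) * Q* * (P_max - P*)
CS = (1/2) * 21/2 * (46 - 25)
CS = (1/2) * 21/2 * 21 = 441/4

441/4


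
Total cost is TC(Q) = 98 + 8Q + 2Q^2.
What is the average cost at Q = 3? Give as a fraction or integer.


TC(3) = 98 + 8*3 + 2*3^2
TC(3) = 98 + 24 + 18 = 140
AC = TC/Q = 140/3 = 140/3

140/3


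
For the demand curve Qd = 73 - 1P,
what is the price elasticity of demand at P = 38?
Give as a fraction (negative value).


dQ/dP = -1
At P = 38: Q = 73 - 1*38 = 35
E = (dQ/dP)(P/Q) = (-1)(38/35) = -38/35

-38/35


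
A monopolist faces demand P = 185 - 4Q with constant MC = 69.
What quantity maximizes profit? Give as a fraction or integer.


TR = P*Q = (185 - 4Q)Q = 185Q - 4Q^2
MR = dTR/dQ = 185 - 8Q
Set MR = MC:
185 - 8Q = 69
116 = 8Q
Q* = 116/8 = 29/2

29/2


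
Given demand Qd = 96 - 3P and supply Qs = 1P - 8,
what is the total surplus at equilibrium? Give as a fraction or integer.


Find equilibrium: 96 - 3P = 1P - 8
96 + 8 = 4P
P* = 104/4 = 26
Q* = 1*26 - 8 = 18
Inverse demand: P = 32 - Q/3, so P_max = 32
Inverse supply: P = 8 + Q/1, so P_min = 8
CS = (1/2) * 18 * (32 - 26) = 54
PS = (1/2) * 18 * (26 - 8) = 162
TS = CS + PS = 54 + 162 = 216

216


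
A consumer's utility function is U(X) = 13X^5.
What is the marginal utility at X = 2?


MU = dU/dX = 13*5*X^(5-1)
MU = 65*X^4
At X = 2:
MU = 65 * 2^4
MU = 65 * 16 = 1040

1040


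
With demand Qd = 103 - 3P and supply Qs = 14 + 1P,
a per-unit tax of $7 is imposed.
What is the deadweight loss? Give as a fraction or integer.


Pre-tax equilibrium quantity: Q* = 145/4
Post-tax equilibrium quantity: Q_tax = 31
Reduction in quantity: Q* - Q_tax = 21/4
DWL = (1/2) * tax * (Q* - Q_tax)
DWL = (1/2) * 7 * 21/4 = 147/8

147/8


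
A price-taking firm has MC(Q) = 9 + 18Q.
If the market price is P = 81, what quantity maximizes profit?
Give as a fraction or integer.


In perfect competition, profit is maximized where P = MC.
81 = 9 + 18Q
72 = 18Q
Q* = 72/18 = 4

4


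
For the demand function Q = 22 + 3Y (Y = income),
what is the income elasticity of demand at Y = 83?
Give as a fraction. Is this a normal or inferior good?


dQ/dY = 3
At Y = 83: Q = 22 + 3*83 = 271
Ey = (dQ/dY)(Y/Q) = 3 * 83 / 271 = 249/271
Since Ey > 0, this is a normal good.

249/271 (normal good)


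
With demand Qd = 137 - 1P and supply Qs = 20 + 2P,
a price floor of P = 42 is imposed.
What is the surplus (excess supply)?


At P = 42:
Qd = 137 - 1*42 = 95
Qs = 20 + 2*42 = 104
Surplus = Qs - Qd = 104 - 95 = 9

9


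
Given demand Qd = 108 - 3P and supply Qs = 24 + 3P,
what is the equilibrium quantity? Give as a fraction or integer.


First find equilibrium price:
108 - 3P = 24 + 3P
P* = 84/6 = 14
Then substitute into demand:
Q* = 108 - 3 * 14 = 66

66


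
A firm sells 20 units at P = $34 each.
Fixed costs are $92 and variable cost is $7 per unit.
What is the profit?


Total Revenue = P * Q = 34 * 20 = $680
Total Cost = FC + VC*Q = 92 + 7*20 = $232
Profit = TR - TC = 680 - 232 = $448

$448


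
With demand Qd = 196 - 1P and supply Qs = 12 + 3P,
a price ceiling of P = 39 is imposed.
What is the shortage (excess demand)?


At P = 39:
Qd = 196 - 1*39 = 157
Qs = 12 + 3*39 = 129
Shortage = Qd - Qs = 157 - 129 = 28

28


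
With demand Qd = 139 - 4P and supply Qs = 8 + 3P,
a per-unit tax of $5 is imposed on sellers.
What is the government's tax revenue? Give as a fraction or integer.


With tax on sellers, new supply: Qs' = 8 + 3(P - 5)
= 3P - 7
New equilibrium quantity:
Q_new = 389/7
Tax revenue = tax * Q_new = 5 * 389/7 = 1945/7

1945/7


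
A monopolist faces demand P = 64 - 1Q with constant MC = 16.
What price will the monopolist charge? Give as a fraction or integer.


MR = 64 - 2Q
Set MR = MC: 64 - 2Q = 16
Q* = 24
Substitute into demand:
P* = 64 - 1*24 = 40

40


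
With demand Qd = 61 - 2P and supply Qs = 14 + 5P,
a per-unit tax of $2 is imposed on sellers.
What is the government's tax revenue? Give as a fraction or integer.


With tax on sellers, new supply: Qs' = 14 + 5(P - 2)
= 4 + 5P
New equilibrium quantity:
Q_new = 313/7
Tax revenue = tax * Q_new = 2 * 313/7 = 626/7

626/7


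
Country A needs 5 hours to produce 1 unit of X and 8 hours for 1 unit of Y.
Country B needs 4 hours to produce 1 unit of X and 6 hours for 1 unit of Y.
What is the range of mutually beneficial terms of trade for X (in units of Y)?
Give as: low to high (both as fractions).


Opportunity cost of X for Country A = hours_X / hours_Y = 5/8 = 5/8 units of Y
Opportunity cost of X for Country B = hours_X / hours_Y = 4/6 = 2/3 units of Y
Terms of trade must be between the two opportunity costs.
Range: 5/8 to 2/3

5/8 to 2/3


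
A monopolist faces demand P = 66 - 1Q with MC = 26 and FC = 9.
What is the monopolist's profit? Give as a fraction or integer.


MR = MC: 66 - 2Q = 26
Q* = 20
P* = 66 - 1*20 = 46
Profit = (P* - MC)*Q* - FC
= (46 - 26)*20 - 9
= 20*20 - 9
= 400 - 9 = 391

391


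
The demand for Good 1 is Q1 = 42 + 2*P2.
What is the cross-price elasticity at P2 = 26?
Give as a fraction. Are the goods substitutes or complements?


dQ1/dP2 = 2
At P2 = 26: Q1 = 42 + 2*26 = 94
Exy = (dQ1/dP2)(P2/Q1) = 2 * 26 / 94 = 26/47
Since Exy > 0, the goods are substitutes.

26/47 (substitutes)


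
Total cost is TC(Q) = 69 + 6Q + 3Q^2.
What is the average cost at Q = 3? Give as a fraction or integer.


TC(3) = 69 + 6*3 + 3*3^2
TC(3) = 69 + 18 + 27 = 114
AC = TC/Q = 114/3 = 38

38


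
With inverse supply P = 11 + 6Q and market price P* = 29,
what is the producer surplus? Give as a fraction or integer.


Minimum supply price (at Q=0): P_min = 11
Quantity supplied at P* = 29:
Q* = (29 - 11)/6 = 3
PS = (1/2) * Q* * (P* - P_min)
PS = (1/2) * 3 * (29 - 11)
PS = (1/2) * 3 * 18 = 27

27


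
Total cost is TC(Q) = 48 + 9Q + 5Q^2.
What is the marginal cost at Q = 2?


MC = dTC/dQ = 9 + 2*5*Q
At Q = 2:
MC = 9 + 10*2
MC = 9 + 20 = 29

29


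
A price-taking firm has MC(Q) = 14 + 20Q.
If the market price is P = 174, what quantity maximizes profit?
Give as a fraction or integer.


In perfect competition, profit is maximized where P = MC.
174 = 14 + 20Q
160 = 20Q
Q* = 160/20 = 8

8


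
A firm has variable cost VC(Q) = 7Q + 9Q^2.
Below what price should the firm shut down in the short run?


AVC(Q) = VC(Q)/Q = 7 + 9Q
AVC is increasing in Q, so minimum AVC is at Q -> 0+.
Min AVC = 7
The firm should shut down if P < 7.

7


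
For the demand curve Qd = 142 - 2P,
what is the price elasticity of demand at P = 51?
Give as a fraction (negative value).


dQ/dP = -2
At P = 51: Q = 142 - 2*51 = 40
E = (dQ/dP)(P/Q) = (-2)(51/40) = -51/20

-51/20


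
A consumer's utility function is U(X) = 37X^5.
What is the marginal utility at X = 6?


MU = dU/dX = 37*5*X^(5-1)
MU = 185*X^4
At X = 6:
MU = 185 * 6^4
MU = 185 * 1296 = 239760

239760


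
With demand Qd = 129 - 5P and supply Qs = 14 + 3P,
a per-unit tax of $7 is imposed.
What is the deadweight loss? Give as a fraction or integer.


Pre-tax equilibrium quantity: Q* = 457/8
Post-tax equilibrium quantity: Q_tax = 44
Reduction in quantity: Q* - Q_tax = 105/8
DWL = (1/2) * tax * (Q* - Q_tax)
DWL = (1/2) * 7 * 105/8 = 735/16

735/16


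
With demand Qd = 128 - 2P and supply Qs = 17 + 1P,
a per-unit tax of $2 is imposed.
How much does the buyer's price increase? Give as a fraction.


With a per-unit tax, the buyer's price increase depends on relative slopes.
Supply slope: d = 1, Demand slope: b = 2
Buyer's price increase = d * tax / (b + d)
= 1 * 2 / (2 + 1)
= 2 / 3 = 2/3

2/3


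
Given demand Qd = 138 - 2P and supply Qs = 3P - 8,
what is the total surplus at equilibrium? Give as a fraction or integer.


Find equilibrium: 138 - 2P = 3P - 8
138 + 8 = 5P
P* = 146/5 = 146/5
Q* = 3*146/5 - 8 = 398/5
Inverse demand: P = 69 - Q/2, so P_max = 69
Inverse supply: P = 8/3 + Q/3, so P_min = 8/3
CS = (1/2) * 398/5 * (69 - 146/5) = 39601/25
PS = (1/2) * 398/5 * (146/5 - 8/3) = 79202/75
TS = CS + PS = 39601/25 + 79202/75 = 39601/15

39601/15


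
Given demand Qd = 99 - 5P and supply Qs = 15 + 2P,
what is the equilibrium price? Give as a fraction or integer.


At equilibrium, Qd = Qs.
99 - 5P = 15 + 2P
99 - 15 = 5P + 2P
84 = 7P
P* = 84/7 = 12

12


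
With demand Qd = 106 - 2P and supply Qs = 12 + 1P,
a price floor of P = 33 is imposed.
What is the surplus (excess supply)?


At P = 33:
Qd = 106 - 2*33 = 40
Qs = 12 + 1*33 = 45
Surplus = Qs - Qd = 45 - 40 = 5

5


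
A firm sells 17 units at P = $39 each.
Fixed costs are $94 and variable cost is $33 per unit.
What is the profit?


Total Revenue = P * Q = 39 * 17 = $663
Total Cost = FC + VC*Q = 94 + 33*17 = $655
Profit = TR - TC = 663 - 655 = $8

$8


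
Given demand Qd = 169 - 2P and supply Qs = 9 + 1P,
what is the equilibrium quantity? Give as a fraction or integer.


First find equilibrium price:
169 - 2P = 9 + 1P
P* = 160/3 = 160/3
Then substitute into demand:
Q* = 169 - 2 * 160/3 = 187/3

187/3


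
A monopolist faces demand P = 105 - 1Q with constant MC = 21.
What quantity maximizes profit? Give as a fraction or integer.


TR = P*Q = (105 - 1Q)Q = 105Q - 1Q^2
MR = dTR/dQ = 105 - 2Q
Set MR = MC:
105 - 2Q = 21
84 = 2Q
Q* = 84/2 = 42

42


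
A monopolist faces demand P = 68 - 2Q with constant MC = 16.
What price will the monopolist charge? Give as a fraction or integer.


MR = 68 - 4Q
Set MR = MC: 68 - 4Q = 16
Q* = 13
Substitute into demand:
P* = 68 - 2*13 = 42

42


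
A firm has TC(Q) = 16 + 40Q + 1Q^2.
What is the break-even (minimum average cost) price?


AC(Q) = 16/Q + 40 + 1Q
To minimize: dAC/dQ = -16/Q^2 + 1 = 0
Q^2 = 16/1 = 16
Q* = 4
Min AC = 16/4 + 40 + 1*4
Min AC = 4 + 40 + 4 = 48

48


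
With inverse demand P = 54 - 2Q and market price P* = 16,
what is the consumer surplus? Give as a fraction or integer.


Maximum willingness to pay (at Q=0): P_max = 54
Quantity demanded at P* = 16:
Q* = (54 - 16)/2 = 19
CS = (1/2) * Q* * (P_max - P*)
CS = (1/2) * 19 * (54 - 16)
CS = (1/2) * 19 * 38 = 361

361


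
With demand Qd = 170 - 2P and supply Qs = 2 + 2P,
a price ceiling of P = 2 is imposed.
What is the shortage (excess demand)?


At P = 2:
Qd = 170 - 2*2 = 166
Qs = 2 + 2*2 = 6
Shortage = Qd - Qs = 166 - 6 = 160

160


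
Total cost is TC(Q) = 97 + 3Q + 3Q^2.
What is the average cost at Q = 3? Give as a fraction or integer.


TC(3) = 97 + 3*3 + 3*3^2
TC(3) = 97 + 9 + 27 = 133
AC = TC/Q = 133/3 = 133/3

133/3


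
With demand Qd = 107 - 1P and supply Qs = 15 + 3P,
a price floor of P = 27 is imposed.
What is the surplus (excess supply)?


At P = 27:
Qd = 107 - 1*27 = 80
Qs = 15 + 3*27 = 96
Surplus = Qs - Qd = 96 - 80 = 16

16


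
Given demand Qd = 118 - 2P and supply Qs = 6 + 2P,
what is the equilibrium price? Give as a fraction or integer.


At equilibrium, Qd = Qs.
118 - 2P = 6 + 2P
118 - 6 = 2P + 2P
112 = 4P
P* = 112/4 = 28

28


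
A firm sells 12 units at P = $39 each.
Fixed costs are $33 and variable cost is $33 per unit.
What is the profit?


Total Revenue = P * Q = 39 * 12 = $468
Total Cost = FC + VC*Q = 33 + 33*12 = $429
Profit = TR - TC = 468 - 429 = $39

$39


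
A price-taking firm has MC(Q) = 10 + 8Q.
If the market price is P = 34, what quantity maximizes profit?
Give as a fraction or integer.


In perfect competition, profit is maximized where P = MC.
34 = 10 + 8Q
24 = 8Q
Q* = 24/8 = 3

3


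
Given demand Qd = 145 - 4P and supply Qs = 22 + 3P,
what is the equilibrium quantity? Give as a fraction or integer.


First find equilibrium price:
145 - 4P = 22 + 3P
P* = 123/7 = 123/7
Then substitute into demand:
Q* = 145 - 4 * 123/7 = 523/7

523/7


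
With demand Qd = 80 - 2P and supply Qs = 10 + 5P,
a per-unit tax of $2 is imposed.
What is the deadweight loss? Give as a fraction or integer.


Pre-tax equilibrium quantity: Q* = 60
Post-tax equilibrium quantity: Q_tax = 400/7
Reduction in quantity: Q* - Q_tax = 20/7
DWL = (1/2) * tax * (Q* - Q_tax)
DWL = (1/2) * 2 * 20/7 = 20/7

20/7


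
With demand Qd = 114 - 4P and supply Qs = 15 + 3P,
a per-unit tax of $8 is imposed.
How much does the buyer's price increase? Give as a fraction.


With a per-unit tax, the buyer's price increase depends on relative slopes.
Supply slope: d = 3, Demand slope: b = 4
Buyer's price increase = d * tax / (b + d)
= 3 * 8 / (4 + 3)
= 24 / 7 = 24/7

24/7


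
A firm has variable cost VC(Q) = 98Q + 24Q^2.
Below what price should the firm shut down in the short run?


AVC(Q) = VC(Q)/Q = 98 + 24Q
AVC is increasing in Q, so minimum AVC is at Q -> 0+.
Min AVC = 98
The firm should shut down if P < 98.

98


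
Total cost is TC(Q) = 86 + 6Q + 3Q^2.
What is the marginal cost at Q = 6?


MC = dTC/dQ = 6 + 2*3*Q
At Q = 6:
MC = 6 + 6*6
MC = 6 + 36 = 42

42


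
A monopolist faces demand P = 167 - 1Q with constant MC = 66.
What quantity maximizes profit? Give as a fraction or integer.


TR = P*Q = (167 - 1Q)Q = 167Q - 1Q^2
MR = dTR/dQ = 167 - 2Q
Set MR = MC:
167 - 2Q = 66
101 = 2Q
Q* = 101/2 = 101/2

101/2


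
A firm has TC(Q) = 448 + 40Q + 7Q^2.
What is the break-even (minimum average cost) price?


AC(Q) = 448/Q + 40 + 7Q
To minimize: dAC/dQ = -448/Q^2 + 7 = 0
Q^2 = 448/7 = 64
Q* = 8
Min AC = 448/8 + 40 + 7*8
Min AC = 56 + 40 + 56 = 152

152


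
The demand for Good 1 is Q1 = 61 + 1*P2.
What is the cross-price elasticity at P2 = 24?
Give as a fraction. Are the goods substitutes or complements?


dQ1/dP2 = 1
At P2 = 24: Q1 = 61 + 1*24 = 85
Exy = (dQ1/dP2)(P2/Q1) = 1 * 24 / 85 = 24/85
Since Exy > 0, the goods are substitutes.

24/85 (substitutes)


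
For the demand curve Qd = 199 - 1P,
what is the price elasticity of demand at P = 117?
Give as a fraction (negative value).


dQ/dP = -1
At P = 117: Q = 199 - 1*117 = 82
E = (dQ/dP)(P/Q) = (-1)(117/82) = -117/82

-117/82


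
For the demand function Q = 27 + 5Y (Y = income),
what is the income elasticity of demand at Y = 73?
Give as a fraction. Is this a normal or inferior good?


dQ/dY = 5
At Y = 73: Q = 27 + 5*73 = 392
Ey = (dQ/dY)(Y/Q) = 5 * 73 / 392 = 365/392
Since Ey > 0, this is a normal good.

365/392 (normal good)


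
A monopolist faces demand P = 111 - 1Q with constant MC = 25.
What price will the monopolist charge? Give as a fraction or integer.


MR = 111 - 2Q
Set MR = MC: 111 - 2Q = 25
Q* = 43
Substitute into demand:
P* = 111 - 1*43 = 68

68


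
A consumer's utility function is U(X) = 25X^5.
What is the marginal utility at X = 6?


MU = dU/dX = 25*5*X^(5-1)
MU = 125*X^4
At X = 6:
MU = 125 * 6^4
MU = 125 * 1296 = 162000

162000


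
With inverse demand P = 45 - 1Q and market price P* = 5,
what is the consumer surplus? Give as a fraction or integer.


Maximum willingness to pay (at Q=0): P_max = 45
Quantity demanded at P* = 5:
Q* = (45 - 5)/1 = 40
CS = (1/2) * Q* * (P_max - P*)
CS = (1/2) * 40 * (45 - 5)
CS = (1/2) * 40 * 40 = 800

800


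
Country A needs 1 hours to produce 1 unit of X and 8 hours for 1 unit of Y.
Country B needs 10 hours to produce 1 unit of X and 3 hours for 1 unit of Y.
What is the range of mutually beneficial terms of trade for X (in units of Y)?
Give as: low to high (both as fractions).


Opportunity cost of X for Country A = hours_X / hours_Y = 1/8 = 1/8 units of Y
Opportunity cost of X for Country B = hours_X / hours_Y = 10/3 = 10/3 units of Y
Terms of trade must be between the two opportunity costs.
Range: 1/8 to 10/3

1/8 to 10/3


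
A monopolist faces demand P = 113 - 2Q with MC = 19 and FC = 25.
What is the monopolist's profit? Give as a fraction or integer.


MR = MC: 113 - 4Q = 19
Q* = 47/2
P* = 113 - 2*47/2 = 66
Profit = (P* - MC)*Q* - FC
= (66 - 19)*47/2 - 25
= 47*47/2 - 25
= 2209/2 - 25 = 2159/2

2159/2


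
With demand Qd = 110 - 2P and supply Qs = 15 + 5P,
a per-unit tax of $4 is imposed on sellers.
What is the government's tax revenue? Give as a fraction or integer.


With tax on sellers, new supply: Qs' = 15 + 5(P - 4)
= 5P - 5
New equilibrium quantity:
Q_new = 540/7
Tax revenue = tax * Q_new = 4 * 540/7 = 2160/7

2160/7


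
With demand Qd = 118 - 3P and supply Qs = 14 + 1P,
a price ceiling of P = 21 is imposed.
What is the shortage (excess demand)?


At P = 21:
Qd = 118 - 3*21 = 55
Qs = 14 + 1*21 = 35
Shortage = Qd - Qs = 55 - 35 = 20

20


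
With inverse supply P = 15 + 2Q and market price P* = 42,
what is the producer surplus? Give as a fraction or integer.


Minimum supply price (at Q=0): P_min = 15
Quantity supplied at P* = 42:
Q* = (42 - 15)/2 = 27/2
PS = (1/2) * Q* * (P* - P_min)
PS = (1/2) * 27/2 * (42 - 15)
PS = (1/2) * 27/2 * 27 = 729/4

729/4


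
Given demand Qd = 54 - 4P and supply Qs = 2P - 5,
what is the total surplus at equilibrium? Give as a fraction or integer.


Find equilibrium: 54 - 4P = 2P - 5
54 + 5 = 6P
P* = 59/6 = 59/6
Q* = 2*59/6 - 5 = 44/3
Inverse demand: P = 27/2 - Q/4, so P_max = 27/2
Inverse supply: P = 5/2 + Q/2, so P_min = 5/2
CS = (1/2) * 44/3 * (27/2 - 59/6) = 242/9
PS = (1/2) * 44/3 * (59/6 - 5/2) = 484/9
TS = CS + PS = 242/9 + 484/9 = 242/3

242/3


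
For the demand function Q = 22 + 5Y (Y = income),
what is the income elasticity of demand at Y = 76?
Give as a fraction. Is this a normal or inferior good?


dQ/dY = 5
At Y = 76: Q = 22 + 5*76 = 402
Ey = (dQ/dY)(Y/Q) = 5 * 76 / 402 = 190/201
Since Ey > 0, this is a normal good.

190/201 (normal good)


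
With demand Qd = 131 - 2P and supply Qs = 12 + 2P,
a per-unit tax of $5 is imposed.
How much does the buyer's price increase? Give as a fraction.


With a per-unit tax, the buyer's price increase depends on relative slopes.
Supply slope: d = 2, Demand slope: b = 2
Buyer's price increase = d * tax / (b + d)
= 2 * 5 / (2 + 2)
= 10 / 4 = 5/2

5/2


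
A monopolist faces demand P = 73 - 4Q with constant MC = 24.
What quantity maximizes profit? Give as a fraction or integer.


TR = P*Q = (73 - 4Q)Q = 73Q - 4Q^2
MR = dTR/dQ = 73 - 8Q
Set MR = MC:
73 - 8Q = 24
49 = 8Q
Q* = 49/8 = 49/8

49/8


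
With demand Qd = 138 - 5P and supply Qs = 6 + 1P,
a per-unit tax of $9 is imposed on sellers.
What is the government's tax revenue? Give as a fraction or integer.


With tax on sellers, new supply: Qs' = 6 + 1(P - 9)
= 1P - 3
New equilibrium quantity:
Q_new = 41/2
Tax revenue = tax * Q_new = 9 * 41/2 = 369/2

369/2


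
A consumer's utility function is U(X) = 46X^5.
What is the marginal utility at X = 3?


MU = dU/dX = 46*5*X^(5-1)
MU = 230*X^4
At X = 3:
MU = 230 * 3^4
MU = 230 * 81 = 18630

18630


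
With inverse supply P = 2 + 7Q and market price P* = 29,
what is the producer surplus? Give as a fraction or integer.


Minimum supply price (at Q=0): P_min = 2
Quantity supplied at P* = 29:
Q* = (29 - 2)/7 = 27/7
PS = (1/2) * Q* * (P* - P_min)
PS = (1/2) * 27/7 * (29 - 2)
PS = (1/2) * 27/7 * 27 = 729/14

729/14


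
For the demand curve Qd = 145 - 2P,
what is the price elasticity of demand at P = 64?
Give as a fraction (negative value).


dQ/dP = -2
At P = 64: Q = 145 - 2*64 = 17
E = (dQ/dP)(P/Q) = (-2)(64/17) = -128/17

-128/17


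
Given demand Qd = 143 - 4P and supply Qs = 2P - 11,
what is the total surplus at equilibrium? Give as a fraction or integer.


Find equilibrium: 143 - 4P = 2P - 11
143 + 11 = 6P
P* = 154/6 = 77/3
Q* = 2*77/3 - 11 = 121/3
Inverse demand: P = 143/4 - Q/4, so P_max = 143/4
Inverse supply: P = 11/2 + Q/2, so P_min = 11/2
CS = (1/2) * 121/3 * (143/4 - 77/3) = 14641/72
PS = (1/2) * 121/3 * (77/3 - 11/2) = 14641/36
TS = CS + PS = 14641/72 + 14641/36 = 14641/24

14641/24


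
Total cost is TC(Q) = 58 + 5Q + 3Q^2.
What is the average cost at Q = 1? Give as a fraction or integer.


TC(1) = 58 + 5*1 + 3*1^2
TC(1) = 58 + 5 + 3 = 66
AC = TC/Q = 66/1 = 66

66


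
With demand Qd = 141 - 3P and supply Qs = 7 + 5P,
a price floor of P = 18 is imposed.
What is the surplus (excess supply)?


At P = 18:
Qd = 141 - 3*18 = 87
Qs = 7 + 5*18 = 97
Surplus = Qs - Qd = 97 - 87 = 10

10


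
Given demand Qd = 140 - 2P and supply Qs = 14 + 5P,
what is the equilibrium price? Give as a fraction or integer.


At equilibrium, Qd = Qs.
140 - 2P = 14 + 5P
140 - 14 = 2P + 5P
126 = 7P
P* = 126/7 = 18

18


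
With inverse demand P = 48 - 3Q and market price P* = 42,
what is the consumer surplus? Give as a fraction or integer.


Maximum willingness to pay (at Q=0): P_max = 48
Quantity demanded at P* = 42:
Q* = (48 - 42)/3 = 2
CS = (1/2) * Q* * (P_max - P*)
CS = (1/2) * 2 * (48 - 42)
CS = (1/2) * 2 * 6 = 6

6


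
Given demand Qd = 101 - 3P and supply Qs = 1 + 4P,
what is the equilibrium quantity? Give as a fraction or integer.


First find equilibrium price:
101 - 3P = 1 + 4P
P* = 100/7 = 100/7
Then substitute into demand:
Q* = 101 - 3 * 100/7 = 407/7

407/7


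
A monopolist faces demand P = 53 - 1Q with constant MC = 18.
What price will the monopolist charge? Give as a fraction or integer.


MR = 53 - 2Q
Set MR = MC: 53 - 2Q = 18
Q* = 35/2
Substitute into demand:
P* = 53 - 1*35/2 = 71/2

71/2


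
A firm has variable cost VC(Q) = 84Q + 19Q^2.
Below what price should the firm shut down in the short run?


AVC(Q) = VC(Q)/Q = 84 + 19Q
AVC is increasing in Q, so minimum AVC is at Q -> 0+.
Min AVC = 84
The firm should shut down if P < 84.

84


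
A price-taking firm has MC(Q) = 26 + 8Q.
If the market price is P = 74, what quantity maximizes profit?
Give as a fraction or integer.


In perfect competition, profit is maximized where P = MC.
74 = 26 + 8Q
48 = 8Q
Q* = 48/8 = 6

6


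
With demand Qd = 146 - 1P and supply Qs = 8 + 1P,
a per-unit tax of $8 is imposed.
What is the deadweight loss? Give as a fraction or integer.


Pre-tax equilibrium quantity: Q* = 77
Post-tax equilibrium quantity: Q_tax = 73
Reduction in quantity: Q* - Q_tax = 4
DWL = (1/2) * tax * (Q* - Q_tax)
DWL = (1/2) * 8 * 4 = 16

16


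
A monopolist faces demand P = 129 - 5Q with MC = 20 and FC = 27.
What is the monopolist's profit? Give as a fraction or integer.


MR = MC: 129 - 10Q = 20
Q* = 109/10
P* = 129 - 5*109/10 = 149/2
Profit = (P* - MC)*Q* - FC
= (149/2 - 20)*109/10 - 27
= 109/2*109/10 - 27
= 11881/20 - 27 = 11341/20

11341/20


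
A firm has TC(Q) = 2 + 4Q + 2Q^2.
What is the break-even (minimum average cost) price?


AC(Q) = 2/Q + 4 + 2Q
To minimize: dAC/dQ = -2/Q^2 + 2 = 0
Q^2 = 2/2 = 1
Q* = 1
Min AC = 2/1 + 4 + 2*1
Min AC = 2 + 4 + 2 = 8

8


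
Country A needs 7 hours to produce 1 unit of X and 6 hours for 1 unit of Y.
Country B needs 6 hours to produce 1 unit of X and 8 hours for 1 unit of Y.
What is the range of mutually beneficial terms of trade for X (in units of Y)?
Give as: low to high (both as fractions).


Opportunity cost of X for Country A = hours_X / hours_Y = 7/6 = 7/6 units of Y
Opportunity cost of X for Country B = hours_X / hours_Y = 6/8 = 3/4 units of Y
Terms of trade must be between the two opportunity costs.
Range: 3/4 to 7/6

3/4 to 7/6


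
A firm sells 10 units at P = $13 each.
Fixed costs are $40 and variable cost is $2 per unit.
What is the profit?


Total Revenue = P * Q = 13 * 10 = $130
Total Cost = FC + VC*Q = 40 + 2*10 = $60
Profit = TR - TC = 130 - 60 = $70

$70


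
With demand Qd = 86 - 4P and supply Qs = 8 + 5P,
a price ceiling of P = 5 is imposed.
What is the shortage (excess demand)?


At P = 5:
Qd = 86 - 4*5 = 66
Qs = 8 + 5*5 = 33
Shortage = Qd - Qs = 66 - 33 = 33

33


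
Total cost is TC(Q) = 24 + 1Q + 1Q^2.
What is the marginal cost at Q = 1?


MC = dTC/dQ = 1 + 2*1*Q
At Q = 1:
MC = 1 + 2*1
MC = 1 + 2 = 3

3


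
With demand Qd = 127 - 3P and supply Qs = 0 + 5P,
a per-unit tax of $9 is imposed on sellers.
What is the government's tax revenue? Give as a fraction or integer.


With tax on sellers, new supply: Qs' = 0 + 5(P - 9)
= 5P - 45
New equilibrium quantity:
Q_new = 125/2
Tax revenue = tax * Q_new = 9 * 125/2 = 1125/2

1125/2


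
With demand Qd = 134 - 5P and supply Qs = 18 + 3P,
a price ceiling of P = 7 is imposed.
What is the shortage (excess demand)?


At P = 7:
Qd = 134 - 5*7 = 99
Qs = 18 + 3*7 = 39
Shortage = Qd - Qs = 99 - 39 = 60

60


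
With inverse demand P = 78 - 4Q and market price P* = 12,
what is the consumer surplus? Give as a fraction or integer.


Maximum willingness to pay (at Q=0): P_max = 78
Quantity demanded at P* = 12:
Q* = (78 - 12)/4 = 33/2
CS = (1/2) * Q* * (P_max - P*)
CS = (1/2) * 33/2 * (78 - 12)
CS = (1/2) * 33/2 * 66 = 1089/2

1089/2


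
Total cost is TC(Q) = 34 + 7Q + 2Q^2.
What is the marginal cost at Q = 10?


MC = dTC/dQ = 7 + 2*2*Q
At Q = 10:
MC = 7 + 4*10
MC = 7 + 40 = 47

47


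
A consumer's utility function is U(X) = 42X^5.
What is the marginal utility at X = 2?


MU = dU/dX = 42*5*X^(5-1)
MU = 210*X^4
At X = 2:
MU = 210 * 2^4
MU = 210 * 16 = 3360

3360


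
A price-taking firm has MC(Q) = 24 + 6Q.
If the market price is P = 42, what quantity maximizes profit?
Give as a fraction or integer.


In perfect competition, profit is maximized where P = MC.
42 = 24 + 6Q
18 = 6Q
Q* = 18/6 = 3

3


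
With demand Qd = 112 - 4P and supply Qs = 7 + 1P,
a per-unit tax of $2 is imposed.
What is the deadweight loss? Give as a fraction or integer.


Pre-tax equilibrium quantity: Q* = 28
Post-tax equilibrium quantity: Q_tax = 132/5
Reduction in quantity: Q* - Q_tax = 8/5
DWL = (1/2) * tax * (Q* - Q_tax)
DWL = (1/2) * 2 * 8/5 = 8/5

8/5


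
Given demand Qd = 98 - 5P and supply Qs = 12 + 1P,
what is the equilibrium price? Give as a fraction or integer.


At equilibrium, Qd = Qs.
98 - 5P = 12 + 1P
98 - 12 = 5P + 1P
86 = 6P
P* = 86/6 = 43/3

43/3


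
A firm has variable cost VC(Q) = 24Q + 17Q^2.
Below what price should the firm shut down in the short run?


AVC(Q) = VC(Q)/Q = 24 + 17Q
AVC is increasing in Q, so minimum AVC is at Q -> 0+.
Min AVC = 24
The firm should shut down if P < 24.

24


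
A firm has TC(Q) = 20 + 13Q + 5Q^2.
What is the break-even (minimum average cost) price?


AC(Q) = 20/Q + 13 + 5Q
To minimize: dAC/dQ = -20/Q^2 + 5 = 0
Q^2 = 20/5 = 4
Q* = 2
Min AC = 20/2 + 13 + 5*2
Min AC = 10 + 13 + 10 = 33

33


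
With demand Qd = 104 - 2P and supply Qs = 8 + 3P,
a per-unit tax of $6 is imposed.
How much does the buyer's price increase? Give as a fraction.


With a per-unit tax, the buyer's price increase depends on relative slopes.
Supply slope: d = 3, Demand slope: b = 2
Buyer's price increase = d * tax / (b + d)
= 3 * 6 / (2 + 3)
= 18 / 5 = 18/5

18/5


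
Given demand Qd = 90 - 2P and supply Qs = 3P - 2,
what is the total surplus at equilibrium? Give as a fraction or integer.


Find equilibrium: 90 - 2P = 3P - 2
90 + 2 = 5P
P* = 92/5 = 92/5
Q* = 3*92/5 - 2 = 266/5
Inverse demand: P = 45 - Q/2, so P_max = 45
Inverse supply: P = 2/3 + Q/3, so P_min = 2/3
CS = (1/2) * 266/5 * (45 - 92/5) = 17689/25
PS = (1/2) * 266/5 * (92/5 - 2/3) = 35378/75
TS = CS + PS = 17689/25 + 35378/75 = 17689/15

17689/15


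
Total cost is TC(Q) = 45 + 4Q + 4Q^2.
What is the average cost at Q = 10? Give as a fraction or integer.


TC(10) = 45 + 4*10 + 4*10^2
TC(10) = 45 + 40 + 400 = 485
AC = TC/Q = 485/10 = 97/2

97/2


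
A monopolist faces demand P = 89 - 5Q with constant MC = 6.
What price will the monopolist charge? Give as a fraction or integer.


MR = 89 - 10Q
Set MR = MC: 89 - 10Q = 6
Q* = 83/10
Substitute into demand:
P* = 89 - 5*83/10 = 95/2

95/2


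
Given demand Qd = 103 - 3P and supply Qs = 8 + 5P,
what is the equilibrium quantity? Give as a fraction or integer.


First find equilibrium price:
103 - 3P = 8 + 5P
P* = 95/8 = 95/8
Then substitute into demand:
Q* = 103 - 3 * 95/8 = 539/8

539/8


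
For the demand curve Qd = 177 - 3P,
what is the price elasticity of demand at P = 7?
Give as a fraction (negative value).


dQ/dP = -3
At P = 7: Q = 177 - 3*7 = 156
E = (dQ/dP)(P/Q) = (-3)(7/156) = -7/52

-7/52


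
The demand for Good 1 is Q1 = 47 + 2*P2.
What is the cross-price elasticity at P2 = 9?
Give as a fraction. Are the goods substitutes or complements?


dQ1/dP2 = 2
At P2 = 9: Q1 = 47 + 2*9 = 65
Exy = (dQ1/dP2)(P2/Q1) = 2 * 9 / 65 = 18/65
Since Exy > 0, the goods are substitutes.

18/65 (substitutes)


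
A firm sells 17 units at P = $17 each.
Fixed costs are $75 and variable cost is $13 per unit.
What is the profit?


Total Revenue = P * Q = 17 * 17 = $289
Total Cost = FC + VC*Q = 75 + 13*17 = $296
Profit = TR - TC = 289 - 296 = $-7

$-7


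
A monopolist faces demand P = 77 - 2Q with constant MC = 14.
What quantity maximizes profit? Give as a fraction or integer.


TR = P*Q = (77 - 2Q)Q = 77Q - 2Q^2
MR = dTR/dQ = 77 - 4Q
Set MR = MC:
77 - 4Q = 14
63 = 4Q
Q* = 63/4 = 63/4

63/4


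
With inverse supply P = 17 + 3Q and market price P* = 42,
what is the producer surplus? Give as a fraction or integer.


Minimum supply price (at Q=0): P_min = 17
Quantity supplied at P* = 42:
Q* = (42 - 17)/3 = 25/3
PS = (1/2) * Q* * (P* - P_min)
PS = (1/2) * 25/3 * (42 - 17)
PS = (1/2) * 25/3 * 25 = 625/6

625/6


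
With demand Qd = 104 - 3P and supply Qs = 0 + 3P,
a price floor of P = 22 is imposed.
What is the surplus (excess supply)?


At P = 22:
Qd = 104 - 3*22 = 38
Qs = 0 + 3*22 = 66
Surplus = Qs - Qd = 66 - 38 = 28

28


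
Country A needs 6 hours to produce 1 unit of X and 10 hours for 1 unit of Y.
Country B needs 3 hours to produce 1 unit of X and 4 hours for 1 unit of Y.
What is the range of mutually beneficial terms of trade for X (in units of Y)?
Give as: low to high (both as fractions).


Opportunity cost of X for Country A = hours_X / hours_Y = 6/10 = 3/5 units of Y
Opportunity cost of X for Country B = hours_X / hours_Y = 3/4 = 3/4 units of Y
Terms of trade must be between the two opportunity costs.
Range: 3/5 to 3/4

3/5 to 3/4


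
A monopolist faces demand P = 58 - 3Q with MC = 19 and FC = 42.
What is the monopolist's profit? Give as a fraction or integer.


MR = MC: 58 - 6Q = 19
Q* = 13/2
P* = 58 - 3*13/2 = 77/2
Profit = (P* - MC)*Q* - FC
= (77/2 - 19)*13/2 - 42
= 39/2*13/2 - 42
= 507/4 - 42 = 339/4

339/4


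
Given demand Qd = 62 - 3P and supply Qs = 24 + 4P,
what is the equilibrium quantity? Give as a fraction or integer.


First find equilibrium price:
62 - 3P = 24 + 4P
P* = 38/7 = 38/7
Then substitute into demand:
Q* = 62 - 3 * 38/7 = 320/7

320/7


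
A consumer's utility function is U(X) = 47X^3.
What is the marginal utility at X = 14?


MU = dU/dX = 47*3*X^(3-1)
MU = 141*X^2
At X = 14:
MU = 141 * 14^2
MU = 141 * 196 = 27636

27636


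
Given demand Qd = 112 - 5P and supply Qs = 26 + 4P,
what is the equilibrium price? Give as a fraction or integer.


At equilibrium, Qd = Qs.
112 - 5P = 26 + 4P
112 - 26 = 5P + 4P
86 = 9P
P* = 86/9 = 86/9

86/9


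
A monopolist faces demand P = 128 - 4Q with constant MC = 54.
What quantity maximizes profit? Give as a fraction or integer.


TR = P*Q = (128 - 4Q)Q = 128Q - 4Q^2
MR = dTR/dQ = 128 - 8Q
Set MR = MC:
128 - 8Q = 54
74 = 8Q
Q* = 74/8 = 37/4

37/4


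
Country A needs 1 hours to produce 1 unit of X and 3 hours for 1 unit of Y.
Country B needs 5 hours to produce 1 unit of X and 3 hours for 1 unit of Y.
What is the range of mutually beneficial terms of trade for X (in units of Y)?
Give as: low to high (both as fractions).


Opportunity cost of X for Country A = hours_X / hours_Y = 1/3 = 1/3 units of Y
Opportunity cost of X for Country B = hours_X / hours_Y = 5/3 = 5/3 units of Y
Terms of trade must be between the two opportunity costs.
Range: 1/3 to 5/3

1/3 to 5/3


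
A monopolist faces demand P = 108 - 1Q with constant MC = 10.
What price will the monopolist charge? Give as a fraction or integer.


MR = 108 - 2Q
Set MR = MC: 108 - 2Q = 10
Q* = 49
Substitute into demand:
P* = 108 - 1*49 = 59

59


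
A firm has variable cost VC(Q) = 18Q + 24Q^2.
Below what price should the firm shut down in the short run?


AVC(Q) = VC(Q)/Q = 18 + 24Q
AVC is increasing in Q, so minimum AVC is at Q -> 0+.
Min AVC = 18
The firm should shut down if P < 18.

18


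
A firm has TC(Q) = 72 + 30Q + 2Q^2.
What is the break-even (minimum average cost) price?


AC(Q) = 72/Q + 30 + 2Q
To minimize: dAC/dQ = -72/Q^2 + 2 = 0
Q^2 = 72/2 = 36
Q* = 6
Min AC = 72/6 + 30 + 2*6
Min AC = 12 + 30 + 12 = 54

54


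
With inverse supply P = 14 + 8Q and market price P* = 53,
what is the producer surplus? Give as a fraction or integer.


Minimum supply price (at Q=0): P_min = 14
Quantity supplied at P* = 53:
Q* = (53 - 14)/8 = 39/8
PS = (1/2) * Q* * (P* - P_min)
PS = (1/2) * 39/8 * (53 - 14)
PS = (1/2) * 39/8 * 39 = 1521/16

1521/16


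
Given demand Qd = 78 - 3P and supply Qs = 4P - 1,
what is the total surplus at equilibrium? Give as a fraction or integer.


Find equilibrium: 78 - 3P = 4P - 1
78 + 1 = 7P
P* = 79/7 = 79/7
Q* = 4*79/7 - 1 = 309/7
Inverse demand: P = 26 - Q/3, so P_max = 26
Inverse supply: P = 1/4 + Q/4, so P_min = 1/4
CS = (1/2) * 309/7 * (26 - 79/7) = 31827/98
PS = (1/2) * 309/7 * (79/7 - 1/4) = 95481/392
TS = CS + PS = 31827/98 + 95481/392 = 31827/56

31827/56


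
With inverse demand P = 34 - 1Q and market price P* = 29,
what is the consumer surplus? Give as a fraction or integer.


Maximum willingness to pay (at Q=0): P_max = 34
Quantity demanded at P* = 29:
Q* = (34 - 29)/1 = 5
CS = (1/2) * Q* * (P_max - P*)
CS = (1/2) * 5 * (34 - 29)
CS = (1/2) * 5 * 5 = 25/2

25/2


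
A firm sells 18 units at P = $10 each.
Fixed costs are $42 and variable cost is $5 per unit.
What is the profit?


Total Revenue = P * Q = 10 * 18 = $180
Total Cost = FC + VC*Q = 42 + 5*18 = $132
Profit = TR - TC = 180 - 132 = $48

$48


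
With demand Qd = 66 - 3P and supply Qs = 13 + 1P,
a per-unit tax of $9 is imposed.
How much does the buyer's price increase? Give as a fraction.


With a per-unit tax, the buyer's price increase depends on relative slopes.
Supply slope: d = 1, Demand slope: b = 3
Buyer's price increase = d * tax / (b + d)
= 1 * 9 / (3 + 1)
= 9 / 4 = 9/4

9/4


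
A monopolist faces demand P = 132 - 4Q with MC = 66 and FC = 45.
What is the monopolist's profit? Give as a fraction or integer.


MR = MC: 132 - 8Q = 66
Q* = 33/4
P* = 132 - 4*33/4 = 99
Profit = (P* - MC)*Q* - FC
= (99 - 66)*33/4 - 45
= 33*33/4 - 45
= 1089/4 - 45 = 909/4

909/4
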